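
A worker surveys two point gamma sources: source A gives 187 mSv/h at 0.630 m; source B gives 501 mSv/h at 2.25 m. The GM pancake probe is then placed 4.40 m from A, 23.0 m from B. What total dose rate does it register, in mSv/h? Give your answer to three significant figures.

8.63 mSv/h

Each source contributes Iᵢ·(dᵢ/rᵢ)²; contributions add.
A: 187 × (0.630/4.40)² = 3.834 mSv/h
B: 501 × (2.25/23.0)² = 4.795 mSv/h
Total = 3.834 + 4.795 = 8.629 mSv/h.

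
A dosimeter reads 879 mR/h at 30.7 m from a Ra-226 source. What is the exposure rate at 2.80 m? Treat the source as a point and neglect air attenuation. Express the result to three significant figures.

Applying the 1/r² law, the rate at 2.80 m is
879 × (30.7/2.80)² = 879 × 120.2 = 105700 mR/h.

106000 mR/h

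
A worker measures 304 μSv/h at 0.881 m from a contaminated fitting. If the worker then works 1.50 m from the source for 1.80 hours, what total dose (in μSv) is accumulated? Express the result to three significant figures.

189 μSv

Intensity scales as (d₁/d₂)², so rate at 1.50 m:
304 × (0.881/1.50)² = 304 × 0.3450 = 104.9 μSv/h.
Dose = rate × time = 104.9 μSv/h × 1.800 h = 188.8 μSv.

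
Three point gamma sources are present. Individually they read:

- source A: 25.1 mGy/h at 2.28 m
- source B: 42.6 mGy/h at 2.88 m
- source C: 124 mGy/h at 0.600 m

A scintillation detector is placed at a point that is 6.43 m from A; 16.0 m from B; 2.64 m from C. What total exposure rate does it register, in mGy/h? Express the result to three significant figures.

By superposition, sum each source's inverse-square contribution:
A: 25.1 × (2.28/6.43)² = 3.156 mGy/h
B: 42.6 × (2.88/16.0)² = 1.380 mGy/h
C: 124 × (0.600/2.64)² = 6.405 mGy/h
Total = 3.156 + 1.380 + 6.405 = 10.94 mGy/h.

10.9 mGy/h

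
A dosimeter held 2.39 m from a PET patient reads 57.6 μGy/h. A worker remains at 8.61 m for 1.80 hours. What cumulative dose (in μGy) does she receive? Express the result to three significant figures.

7.99 μGy

Since intensity falls as 1/r², rate at 8.61 m:
(2.39/8.61)² = 0.07705, so 57.6 × 0.07705 = 4.438 μGy/h.
Dose = rate × time = 4.438 μGy/h × 1.800 h = 7.988 μGy.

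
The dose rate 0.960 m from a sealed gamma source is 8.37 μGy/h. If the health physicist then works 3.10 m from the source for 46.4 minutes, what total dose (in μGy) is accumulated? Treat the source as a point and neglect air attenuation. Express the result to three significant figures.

0.621 μGy

Applying the 1/r² law, rate at 3.10 m:
8.37 × (0.960/3.10)² = 8.37 × 0.09590 = 0.8027 μGy/h.
Dose = rate × time = 0.8027 μGy/h × 0.7733 h = 0.6207 μGy.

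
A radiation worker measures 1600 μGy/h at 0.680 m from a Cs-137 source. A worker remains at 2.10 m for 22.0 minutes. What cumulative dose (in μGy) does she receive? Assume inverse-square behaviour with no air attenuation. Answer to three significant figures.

Intensity scales as (d₁/d₂)², so rate at 2.10 m:
(0.680/2.10)² = 0.1049, so 1600 × 0.1049 = 167.8 μGy/h.
Dose = rate × time = 167.8 μGy/h × 0.3667 h = 61.53 μGy.

61.5 μGy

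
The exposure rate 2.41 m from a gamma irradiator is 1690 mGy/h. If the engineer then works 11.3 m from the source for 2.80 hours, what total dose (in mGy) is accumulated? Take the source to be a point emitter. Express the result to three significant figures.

By the inverse-square law, rate at 11.3 m:
(2.41/11.3)² = 0.04549, so 1690 × 0.04549 = 76.88 mGy/h.
Dose = rate × time = 76.88 mGy/h × 2.800 h = 215.3 mGy.

215 mGy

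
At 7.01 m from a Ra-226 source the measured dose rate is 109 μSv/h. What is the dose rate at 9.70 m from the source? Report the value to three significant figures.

Intensity scales as (d₁/d₂)², so scaling from 7.01 m to 9.70 m:
(7.01/9.70)² = 0.5223, so 109 × 0.5223 = 56.93 μSv/h.

56.9 μSv/h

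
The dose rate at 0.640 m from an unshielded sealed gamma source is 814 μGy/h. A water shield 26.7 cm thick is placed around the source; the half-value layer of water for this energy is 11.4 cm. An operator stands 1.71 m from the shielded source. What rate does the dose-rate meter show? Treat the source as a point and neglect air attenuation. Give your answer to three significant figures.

Distance alone: 814 × (0.640/1.71)² = 814 × 0.1401 = 114.0 μGy/h.
Shield: 26.7/11.4 = 2.342 half-value layers → attenuation 2^(−2.342) = 0.1972.
Combined: 114.0 × 0.1972 = 22.48 μGy/h.

22.5 μGy/h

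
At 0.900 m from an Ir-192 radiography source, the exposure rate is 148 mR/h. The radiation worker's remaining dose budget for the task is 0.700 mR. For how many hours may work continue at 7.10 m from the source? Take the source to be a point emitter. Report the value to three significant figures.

Applying the 1/r² law, rate at 7.10 m:
(0.900/7.10)² = 0.01607, so 148 × 0.01607 = 2.378 mR/h.
Stay time = 0.700 mR ÷ 2.378 mR/h = 0.2944 h.

0.294 h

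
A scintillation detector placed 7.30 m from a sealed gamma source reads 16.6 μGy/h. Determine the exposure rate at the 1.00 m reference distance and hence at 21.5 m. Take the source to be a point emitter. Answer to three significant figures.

By the inverse-square law,
At 1.00 m: 16.6 × (7.30/1.00)² = 16.6 × 53.29 = 884.6 μGy/h
At 21.5 m: (1.00/21.5)² = 0.002163, so 884.6 × 0.002163 = 1.913 μGy/h.

885 μGy/h; 1.91 μGy/h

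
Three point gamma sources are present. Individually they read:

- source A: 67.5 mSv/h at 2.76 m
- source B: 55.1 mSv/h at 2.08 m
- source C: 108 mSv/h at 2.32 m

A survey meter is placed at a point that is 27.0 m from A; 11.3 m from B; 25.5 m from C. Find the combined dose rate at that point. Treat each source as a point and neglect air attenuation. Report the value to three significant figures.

Each source contributes Iᵢ·(dᵢ/rᵢ)²; contributions add.
A: 67.5 × (2.76/27.0)² = 0.7053 mSv/h
B: 55.1 × (2.08/11.3)² = 1.867 mSv/h
C: 108 × (2.32/25.5)² = 0.8940 mSv/h
Total = 0.7053 + 1.867 + 0.8940 = 3.466 mSv/h.

3.47 mSv/h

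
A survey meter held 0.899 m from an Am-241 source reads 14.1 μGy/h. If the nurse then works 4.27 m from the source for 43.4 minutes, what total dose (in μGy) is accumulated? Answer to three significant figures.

Applying the 1/r² law, rate at 4.27 m:
14.1 × (0.899/4.27)² = 14.1 × 0.04433 = 0.6251 μGy/h.
Dose = rate × time = 0.6251 μGy/h × 0.7233 h = 0.4521 μGy.

0.452 μGy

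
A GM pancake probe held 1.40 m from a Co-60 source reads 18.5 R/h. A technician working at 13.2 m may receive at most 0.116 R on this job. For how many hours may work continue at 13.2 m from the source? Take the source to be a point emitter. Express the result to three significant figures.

Intensity scales as (d₁/d₂)², so rate at 13.2 m:
18.5 × (1.40/13.2)² = 18.5 × 0.01125 = 0.2081 R/h.
Stay time = 0.116 R ÷ 0.2081 R/h = 0.5574 h.

0.557 h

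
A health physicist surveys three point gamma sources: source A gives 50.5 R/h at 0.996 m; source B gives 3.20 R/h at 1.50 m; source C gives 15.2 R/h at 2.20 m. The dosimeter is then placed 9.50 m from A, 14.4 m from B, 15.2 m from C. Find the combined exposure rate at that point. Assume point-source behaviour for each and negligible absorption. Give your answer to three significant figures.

Each source contributes Iᵢ·(dᵢ/rᵢ)²; contributions add.
A: 50.5 × (0.996/9.50)² = 0.5551 R/h
B: 3.20 × (1.50/14.4)² = 0.03472 R/h
C: 15.2 × (2.20/15.2)² = 0.3184 R/h
Total = 0.5551 + 0.03472 + 0.3184 = 0.9082 R/h.

0.908 R/h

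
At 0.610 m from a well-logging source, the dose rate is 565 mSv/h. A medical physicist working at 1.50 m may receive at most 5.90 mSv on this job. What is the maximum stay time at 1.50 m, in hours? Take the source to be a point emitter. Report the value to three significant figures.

0.0631 h

Since intensity falls as 1/r², rate at 1.50 m:
565 × (0.610/1.50)² = 565 × 0.1654 = 93.45 mSv/h.
Stay time = 5.90 mSv ÷ 93.45 mSv/h = 0.06314 h.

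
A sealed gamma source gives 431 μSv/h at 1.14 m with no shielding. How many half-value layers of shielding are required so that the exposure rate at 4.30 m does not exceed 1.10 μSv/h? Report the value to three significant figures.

4.78 half-value layers

At 4.30 m, distance alone gives (1.14/4.30)² = 0.07029, so 431 × 0.07029 = 30.29 μSv/h.
Further attenuation needed: 30.29/1.10 = 27.54.
n = log₂(27.54) = 4.783 half-value layers.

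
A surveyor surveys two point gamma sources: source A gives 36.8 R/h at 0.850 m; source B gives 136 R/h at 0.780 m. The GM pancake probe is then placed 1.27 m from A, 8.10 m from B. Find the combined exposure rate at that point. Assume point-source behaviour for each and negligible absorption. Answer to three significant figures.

17.7 R/h

By superposition, sum each source's inverse-square contribution:
A: 36.8 × (0.850/1.27)² = 16.48 R/h
B: 136 × (0.780/8.10)² = 1.261 R/h
Total = 16.48 + 1.261 = 17.74 R/h.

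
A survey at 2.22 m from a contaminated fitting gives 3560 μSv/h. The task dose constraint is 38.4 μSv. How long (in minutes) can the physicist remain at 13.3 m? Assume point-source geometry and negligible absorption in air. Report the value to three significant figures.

23.2 min

By the inverse-square law, rate at 13.3 m:
(2.22/13.3)² = 0.02786, so 3560 × 0.02786 = 99.18 μSv/h.
Stay time = 38.4 μSv ÷ 99.18 μSv/h = 0.3872 h = 23.23 min.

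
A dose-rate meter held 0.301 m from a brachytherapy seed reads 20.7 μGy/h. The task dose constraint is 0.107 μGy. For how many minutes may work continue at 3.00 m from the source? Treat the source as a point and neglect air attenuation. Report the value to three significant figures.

By the inverse-square law, rate at 3.00 m:
20.7 × (0.301/3.00)² = 20.7 × 0.01007 = 0.2084 μGy/h.
Stay time = 0.107 μGy ÷ 0.2084 μGy/h = 0.5134 h = 30.80 min.

30.8 min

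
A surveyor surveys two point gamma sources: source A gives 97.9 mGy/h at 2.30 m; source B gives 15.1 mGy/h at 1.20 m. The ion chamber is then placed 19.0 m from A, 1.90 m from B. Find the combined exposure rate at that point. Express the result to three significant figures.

Each source contributes Iᵢ·(dᵢ/rᵢ)²; contributions add.
A: 97.9 × (2.30/19.0)² = 1.435 mGy/h
B: 15.1 × (1.20/1.90)² = 6.023 mGy/h
Total = 1.435 + 6.023 = 7.458 mGy/h.

7.46 mGy/h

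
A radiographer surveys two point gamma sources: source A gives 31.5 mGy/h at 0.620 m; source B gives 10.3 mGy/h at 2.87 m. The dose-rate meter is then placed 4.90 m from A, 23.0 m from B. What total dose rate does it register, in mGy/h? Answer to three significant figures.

Each source contributes Iᵢ·(dᵢ/rᵢ)²; contributions add.
A: 31.5 × (0.620/4.90)² = 0.5043 mGy/h
B: 10.3 × (2.87/23.0)² = 0.1604 mGy/h
Total = 0.5043 + 0.1604 = 0.6647 mGy/h.

0.665 mGy/h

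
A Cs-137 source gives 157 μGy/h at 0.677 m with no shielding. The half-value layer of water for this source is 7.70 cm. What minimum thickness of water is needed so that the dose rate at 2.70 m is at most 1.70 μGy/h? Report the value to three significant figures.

19.5 cm

At 2.70 m, distance alone gives (0.677/2.70)² = 0.06287, so 157 × 0.06287 = 9.871 μGy/h.
Further attenuation needed: 9.871/1.70 = 5.806.
n = log₂(5.806) = 2.538 half-value layers.
Thickness = 2.538 × 7.70 cm = 19.54 cm.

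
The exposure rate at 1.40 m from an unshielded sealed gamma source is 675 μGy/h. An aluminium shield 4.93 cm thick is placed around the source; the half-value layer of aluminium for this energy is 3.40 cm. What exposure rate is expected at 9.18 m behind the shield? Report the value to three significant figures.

5.75 μGy/h

Distance alone: (1.40/9.18)² = 0.02326, so 675 × 0.02326 = 15.70 μGy/h.
Shield: 4.93/3.40 = 1.450 half-value layers → attenuation 2^(−1.450) = 0.3660.
Combined: 15.70 × 0.3660 = 5.746 μGy/h.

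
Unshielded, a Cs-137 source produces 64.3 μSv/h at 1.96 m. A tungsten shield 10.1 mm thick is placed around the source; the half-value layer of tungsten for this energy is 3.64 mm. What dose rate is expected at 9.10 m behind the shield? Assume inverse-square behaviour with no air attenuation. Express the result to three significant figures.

0.436 μSv/h

Distance alone: (1.96/9.10)² = 0.04639, so 64.3 × 0.04639 = 2.983 μSv/h.
Shield: 10.1/3.64 = 2.775 half-value layers → attenuation 2^(−2.775) = 0.1461.
Combined: 2.983 × 0.1461 = 0.4358 μSv/h.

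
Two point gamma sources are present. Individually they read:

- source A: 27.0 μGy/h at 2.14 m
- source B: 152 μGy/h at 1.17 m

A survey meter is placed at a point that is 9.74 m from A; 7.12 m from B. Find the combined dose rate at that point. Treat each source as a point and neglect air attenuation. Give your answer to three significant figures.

By superposition, sum each source's inverse-square contribution:
A: 27.0 × (2.14/9.74)² = 1.303 μGy/h
B: 152 × (1.17/7.12)² = 4.104 μGy/h
Total = 1.303 + 4.104 = 5.407 μGy/h.

5.41 μGy/h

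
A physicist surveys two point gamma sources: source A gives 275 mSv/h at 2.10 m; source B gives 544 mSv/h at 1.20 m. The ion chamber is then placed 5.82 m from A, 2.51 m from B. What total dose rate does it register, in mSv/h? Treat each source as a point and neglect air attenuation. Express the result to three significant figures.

Each source contributes Iᵢ·(dᵢ/rᵢ)²; contributions add.
A: 275 × (2.10/5.82)² = 35.80 mSv/h
B: 544 × (1.20/2.51)² = 124.3 mSv/h
Total = 35.80 + 124.3 = 160.1 mSv/h.

160 mSv/h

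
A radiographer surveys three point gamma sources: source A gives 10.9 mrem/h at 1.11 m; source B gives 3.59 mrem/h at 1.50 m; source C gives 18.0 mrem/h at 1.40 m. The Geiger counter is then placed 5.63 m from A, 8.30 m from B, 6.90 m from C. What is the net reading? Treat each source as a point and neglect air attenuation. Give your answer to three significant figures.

Each source contributes Iᵢ·(dᵢ/rᵢ)²; contributions add.
A: 10.9 × (1.11/5.63)² = 0.4237 mrem/h
B: 3.59 × (1.50/8.30)² = 0.1173 mrem/h
C: 18.0 × (1.40/6.90)² = 0.7410 mrem/h
Total = 0.4237 + 0.1173 + 0.7410 = 1.282 mrem/h.

1.28 mrem/h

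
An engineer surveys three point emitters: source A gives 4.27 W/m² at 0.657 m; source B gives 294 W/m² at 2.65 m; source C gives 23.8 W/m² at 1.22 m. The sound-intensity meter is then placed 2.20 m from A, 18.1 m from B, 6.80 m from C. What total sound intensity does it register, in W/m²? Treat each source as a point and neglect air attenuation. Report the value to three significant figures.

Each source contributes Iᵢ·(dᵢ/rᵢ)²; contributions add.
A: 4.27 × (0.657/2.20)² = 0.3808 W/m²
B: 294 × (2.65/18.1)² = 6.302 W/m²
C: 23.8 × (1.22/6.80)² = 0.7661 W/m²
Total = 0.3808 + 6.302 + 0.7661 = 7.449 W/m².

7.45 W/m²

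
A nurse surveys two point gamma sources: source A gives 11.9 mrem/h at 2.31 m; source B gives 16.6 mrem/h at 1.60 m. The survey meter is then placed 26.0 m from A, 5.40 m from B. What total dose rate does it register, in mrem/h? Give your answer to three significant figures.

Each source contributes Iᵢ·(dᵢ/rᵢ)²; contributions add.
A: 11.9 × (2.31/26.0)² = 0.09393 mrem/h
B: 16.6 × (1.60/5.40)² = 1.457 mrem/h
Total = 0.09393 + 1.457 = 1.551 mrem/h.

1.55 mrem/h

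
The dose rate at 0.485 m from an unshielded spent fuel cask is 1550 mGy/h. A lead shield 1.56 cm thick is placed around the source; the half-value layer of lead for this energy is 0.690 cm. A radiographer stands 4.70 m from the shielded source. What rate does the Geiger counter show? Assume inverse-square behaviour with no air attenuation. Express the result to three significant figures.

Distance alone: 1550 × (0.485/4.70)² = 1550 × 0.01065 = 16.51 mGy/h.
Shield: 1.56/0.690 = 2.261 half-value layers → attenuation 2^(−2.261) = 0.2086.
Combined: 16.51 × 0.2086 = 3.444 mGy/h.

3.44 mGy/h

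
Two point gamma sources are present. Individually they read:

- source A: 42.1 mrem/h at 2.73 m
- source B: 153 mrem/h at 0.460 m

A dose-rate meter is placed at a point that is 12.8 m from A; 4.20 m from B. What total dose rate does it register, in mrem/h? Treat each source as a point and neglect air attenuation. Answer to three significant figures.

3.75 mrem/h

Each source contributes Iᵢ·(dᵢ/rᵢ)²; contributions add.
A: 42.1 × (2.73/12.8)² = 1.915 mrem/h
B: 153 × (0.460/4.20)² = 1.835 mrem/h
Total = 1.915 + 1.835 = 3.750 mrem/h.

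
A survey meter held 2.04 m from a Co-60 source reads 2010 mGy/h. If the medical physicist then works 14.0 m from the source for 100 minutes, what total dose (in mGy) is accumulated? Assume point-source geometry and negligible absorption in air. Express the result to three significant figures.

Since intensity falls as 1/r², rate at 14.0 m:
(2.04/14.0)² = 0.02123, so 2010 × 0.02123 = 42.67 mGy/h.
Dose = rate × time = 42.67 mGy/h × 1.667 h = 71.13 mGy.

71.1 mGy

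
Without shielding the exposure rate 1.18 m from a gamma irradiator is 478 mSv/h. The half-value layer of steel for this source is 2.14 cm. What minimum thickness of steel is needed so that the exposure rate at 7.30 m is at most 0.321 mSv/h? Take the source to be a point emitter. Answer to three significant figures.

11.3 cm

At 7.30 m, distance alone gives 478 × (1.18/7.30)² = 478 × 0.02613 = 12.49 mSv/h.
Further attenuation needed: 12.49/0.321 = 38.91.
n = log₂(38.91) = 5.282 half-value layers.
Thickness = 5.282 × 2.14 cm = 11.30 cm.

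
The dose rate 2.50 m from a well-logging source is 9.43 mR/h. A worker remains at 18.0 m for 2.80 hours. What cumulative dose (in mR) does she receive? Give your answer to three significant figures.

Applying the 1/r² law, rate at 18.0 m:
9.43 × (2.50/18.0)² = 9.43 × 0.01929 = 0.1819 mR/h.
Dose = rate × time = 0.1819 mR/h × 2.800 h = 0.5093 mR.

0.509 mR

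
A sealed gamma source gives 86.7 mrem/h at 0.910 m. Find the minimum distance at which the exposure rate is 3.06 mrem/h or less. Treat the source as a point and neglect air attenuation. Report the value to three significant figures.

4.84 m

By the inverse-square law, d₂ = d₁·√(I₁/I₂).
I₁/I₂ = 86.7/3.06 = 28.33, so d₂ = 0.910 × √28.33 = 4.844 m.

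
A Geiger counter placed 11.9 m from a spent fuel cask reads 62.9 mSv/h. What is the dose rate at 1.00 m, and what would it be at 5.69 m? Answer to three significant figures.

8910 mSv/h; 275 mSv/h

By the inverse-square law,
At 1.00 m: (11.9/1.00)² = 141.6, so 62.9 × 141.6 = 8907 mSv/h
At 5.69 m: 8907 × (1.00/5.69)² = 8907 × 0.03089 = 275.1 mSv/h.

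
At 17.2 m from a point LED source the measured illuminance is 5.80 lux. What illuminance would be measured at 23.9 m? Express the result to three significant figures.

Applying the 1/r² law, scaling from 17.2 m to 23.9 m:
5.80 × (17.2/23.9)² = 5.80 × 0.5179 = 3.004 lux.

3.00 lux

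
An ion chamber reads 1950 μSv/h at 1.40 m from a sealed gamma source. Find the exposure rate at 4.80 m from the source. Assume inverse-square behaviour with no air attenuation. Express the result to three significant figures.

Using I₁d₁² = I₂d₂², the rate at 4.80 m is
(1.40/4.80)² = 0.08507, so 1950 × 0.08507 = 165.9 μSv/h.

166 μSv/h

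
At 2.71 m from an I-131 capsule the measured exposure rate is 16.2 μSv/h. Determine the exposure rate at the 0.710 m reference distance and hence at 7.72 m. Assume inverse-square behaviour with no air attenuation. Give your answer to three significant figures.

Applying the 1/r² law,
At 0.710 m: (2.71/0.710)² = 14.57, so 16.2 × 14.57 = 236.0 μSv/h
At 7.72 m: 236.0 × (0.710/7.72)² = 236.0 × 0.008458 = 1.996 μSv/h.

236 μSv/h; 2.00 μSv/h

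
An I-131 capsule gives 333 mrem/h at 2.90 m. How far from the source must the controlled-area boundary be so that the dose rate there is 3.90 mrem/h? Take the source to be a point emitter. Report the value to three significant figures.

26.8 m

Using I₁d₁² = I₂d₂², d₂ = d₁·√(I₁/I₂).
I₁/I₂ = 333/3.90 = 85.38, so d₂ = 2.90 × √85.38 = 26.80 m.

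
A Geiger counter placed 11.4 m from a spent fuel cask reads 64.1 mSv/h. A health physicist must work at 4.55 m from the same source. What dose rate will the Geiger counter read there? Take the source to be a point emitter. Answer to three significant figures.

402 mSv/h

Using I₁d₁² = I₂d₂², scaling from 11.4 m to 4.55 m:
64.1 × (11.4/4.55)² = 64.1 × 6.278 = 402.4 mSv/h.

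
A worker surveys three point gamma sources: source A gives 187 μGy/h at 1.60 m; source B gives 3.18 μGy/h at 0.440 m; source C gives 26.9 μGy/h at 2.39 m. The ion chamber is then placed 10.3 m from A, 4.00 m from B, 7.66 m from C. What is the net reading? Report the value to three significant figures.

7.17 μGy/h

Each source contributes Iᵢ·(dᵢ/rᵢ)²; contributions add.
A: 187 × (1.60/10.3)² = 4.512 μGy/h
B: 3.18 × (0.440/4.00)² = 0.03848 μGy/h
C: 26.9 × (2.39/7.66)² = 2.619 μGy/h
Total = 4.512 + 0.03848 + 2.619 = 7.169 μGy/h.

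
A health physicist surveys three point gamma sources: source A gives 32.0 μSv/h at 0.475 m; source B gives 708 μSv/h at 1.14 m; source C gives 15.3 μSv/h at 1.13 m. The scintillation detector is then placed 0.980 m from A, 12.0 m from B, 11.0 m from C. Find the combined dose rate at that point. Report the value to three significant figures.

14.1 μSv/h

Each source contributes Iᵢ·(dᵢ/rᵢ)²; contributions add.
A: 32.0 × (0.475/0.980)² = 7.518 μSv/h
B: 708 × (1.14/12.0)² = 6.390 μSv/h
C: 15.3 × (1.13/11.0)² = 0.1615 μSv/h
Total = 7.518 + 6.390 + 0.1615 = 14.07 μSv/h.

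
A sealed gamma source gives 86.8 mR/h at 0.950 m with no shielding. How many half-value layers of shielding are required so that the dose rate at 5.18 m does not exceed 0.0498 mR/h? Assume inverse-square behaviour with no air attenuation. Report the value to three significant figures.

At 5.18 m, distance alone gives 86.8 × (0.950/5.18)² = 86.8 × 0.03363 = 2.919 mR/h.
Further attenuation needed: 2.919/0.0498 = 58.61.
n = log₂(58.61) = 5.873 half-value layers.

5.87 half-value layers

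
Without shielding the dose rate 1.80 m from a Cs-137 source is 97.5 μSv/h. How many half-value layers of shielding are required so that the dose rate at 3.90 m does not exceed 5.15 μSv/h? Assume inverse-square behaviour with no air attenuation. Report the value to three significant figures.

At 3.90 m, distance alone gives 97.5 × (1.80/3.90)² = 97.5 × 0.2130 = 20.77 μSv/h.
Further attenuation needed: 20.77/5.15 = 4.033.
n = log₂(4.033) = 2.012 half-value layers.

2.01 half-value layers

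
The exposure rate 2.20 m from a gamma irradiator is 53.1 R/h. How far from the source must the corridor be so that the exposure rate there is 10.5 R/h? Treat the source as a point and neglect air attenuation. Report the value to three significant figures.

4.95 m

Applying the 1/r² law, d₂ = d₁·√(I₁/I₂).
I₁/I₂ = 53.1/10.5 = 5.057, so d₂ = 2.20 × √5.057 = 4.947 m.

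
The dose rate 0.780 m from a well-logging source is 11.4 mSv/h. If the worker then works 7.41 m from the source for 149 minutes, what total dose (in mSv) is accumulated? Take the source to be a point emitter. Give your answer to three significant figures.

0.314 mSv

Intensity scales as (d₁/d₂)², so rate at 7.41 m:
(0.780/7.41)² = 0.01108, so 11.4 × 0.01108 = 0.1263 mSv/h.
Dose = rate × time = 0.1263 mSv/h × 2.483 h = 0.3136 mSv.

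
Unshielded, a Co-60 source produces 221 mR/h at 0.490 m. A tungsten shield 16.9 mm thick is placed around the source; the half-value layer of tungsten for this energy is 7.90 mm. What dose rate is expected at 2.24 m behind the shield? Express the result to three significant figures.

Distance alone: 221 × (0.490/2.24)² = 221 × 0.04785 = 10.57 mR/h.
Shield: 16.9/7.90 = 2.139 half-value layers → attenuation 2^(−2.139) = 0.2270.
Combined: 10.57 × 0.2270 = 2.399 mR/h.

2.40 mR/h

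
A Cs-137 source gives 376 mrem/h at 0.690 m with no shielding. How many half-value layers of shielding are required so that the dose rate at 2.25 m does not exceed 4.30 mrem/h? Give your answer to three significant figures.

At 2.25 m, distance alone gives 376 × (0.690/2.25)² = 376 × 0.09404 = 35.36 mrem/h.
Further attenuation needed: 35.36/4.30 = 8.223.
n = log₂(8.223) = 3.040 half-value layers.

3.04 half-value layers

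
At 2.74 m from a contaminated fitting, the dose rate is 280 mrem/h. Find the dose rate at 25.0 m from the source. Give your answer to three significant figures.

Intensity scales as (d₁/d₂)², so the rate at 25.0 m is
(2.74/25.0)² = 0.01201, so 280 × 0.01201 = 3.363 mrem/h.

3.36 mrem/h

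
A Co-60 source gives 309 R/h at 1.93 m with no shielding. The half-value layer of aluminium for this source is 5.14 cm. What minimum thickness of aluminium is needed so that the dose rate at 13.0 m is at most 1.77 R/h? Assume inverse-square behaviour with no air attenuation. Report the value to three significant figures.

At 13.0 m, distance alone gives (1.93/13.0)² = 0.02204, so 309 × 0.02204 = 6.810 R/h.
Further attenuation needed: 6.810/1.77 = 3.847.
n = log₂(3.847) = 1.944 half-value layers.
Thickness = 1.944 × 5.14 cm = 9.992 cm.

9.99 cm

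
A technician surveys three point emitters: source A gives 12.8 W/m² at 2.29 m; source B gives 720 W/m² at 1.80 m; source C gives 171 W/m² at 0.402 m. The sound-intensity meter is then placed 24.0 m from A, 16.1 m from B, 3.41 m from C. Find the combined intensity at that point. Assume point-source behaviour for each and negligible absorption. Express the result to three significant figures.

By superposition, sum each source's inverse-square contribution:
A: 12.8 × (2.29/24.0)² = 0.1165 W/m²
B: 720 × (1.80/16.1)² = 9.000 W/m²
C: 171 × (0.402/3.41)² = 2.377 W/m²
Total = 0.1165 + 9.000 + 2.377 = 11.49 W/m².

11.5 W/m²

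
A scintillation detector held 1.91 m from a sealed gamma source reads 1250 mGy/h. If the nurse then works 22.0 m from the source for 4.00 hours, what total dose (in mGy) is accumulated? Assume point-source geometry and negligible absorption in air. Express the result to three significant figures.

37.7 mGy

Using I₁d₁² = I₂d₂², rate at 22.0 m:
(1.91/22.0)² = 0.007537, so 1250 × 0.007537 = 9.421 mGy/h.
Dose = rate × time = 9.421 mGy/h × 4.000 h = 37.68 mGy.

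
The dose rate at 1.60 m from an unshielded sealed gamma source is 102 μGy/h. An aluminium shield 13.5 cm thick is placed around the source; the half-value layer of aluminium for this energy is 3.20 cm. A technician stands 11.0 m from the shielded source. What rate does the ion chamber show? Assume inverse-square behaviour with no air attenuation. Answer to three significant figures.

0.116 μGy/h

Distance alone: 102 × (1.60/11.0)² = 102 × 0.02116 = 2.158 μGy/h.
Shield: 13.5/3.20 = 4.219 half-value layers → attenuation 2^(−4.219) = 0.05370.
Combined: 2.158 × 0.05370 = 0.1159 μGy/h.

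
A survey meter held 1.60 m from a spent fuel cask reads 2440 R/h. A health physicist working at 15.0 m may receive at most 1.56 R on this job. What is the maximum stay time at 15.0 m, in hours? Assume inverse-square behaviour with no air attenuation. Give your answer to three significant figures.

0.0562 h

By the inverse-square law, rate at 15.0 m:
2440 × (1.60/15.0)² = 2440 × 0.01138 = 27.77 R/h.
Stay time = 1.56 R ÷ 27.77 R/h = 0.05618 h.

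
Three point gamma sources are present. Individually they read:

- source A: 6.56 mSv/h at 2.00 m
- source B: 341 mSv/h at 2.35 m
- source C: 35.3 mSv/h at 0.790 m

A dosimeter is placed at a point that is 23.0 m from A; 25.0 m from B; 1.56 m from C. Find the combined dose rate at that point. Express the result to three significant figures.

By superposition, sum each source's inverse-square contribution:
A: 6.56 × (2.00/23.0)² = 0.04960 mSv/h
B: 341 × (2.35/25.0)² = 3.013 mSv/h
C: 35.3 × (0.790/1.56)² = 9.053 mSv/h
Total = 0.04960 + 3.013 + 9.053 = 12.12 mSv/h.

12.1 mSv/h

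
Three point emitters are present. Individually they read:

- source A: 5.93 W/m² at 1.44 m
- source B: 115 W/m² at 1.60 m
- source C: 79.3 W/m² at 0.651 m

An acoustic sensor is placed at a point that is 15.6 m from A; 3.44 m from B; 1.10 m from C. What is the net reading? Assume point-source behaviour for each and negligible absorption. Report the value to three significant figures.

52.7 W/m²

Each source contributes Iᵢ·(dᵢ/rᵢ)²; contributions add.
A: 5.93 × (1.44/15.6)² = 0.05053 W/m²
B: 115 × (1.60/3.44)² = 24.88 W/m²
C: 79.3 × (0.651/1.10)² = 27.77 W/m²
Total = 0.05053 + 24.88 + 27.77 = 52.70 W/m².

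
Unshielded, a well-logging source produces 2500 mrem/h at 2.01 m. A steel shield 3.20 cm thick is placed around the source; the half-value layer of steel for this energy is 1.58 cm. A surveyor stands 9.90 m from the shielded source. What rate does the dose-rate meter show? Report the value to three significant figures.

25.3 mrem/h

Distance alone: 2500 × (2.01/9.90)² = 2500 × 0.04122 = 103.0 mrem/h.
Shield: 3.20/1.58 = 2.025 half-value layers → attenuation 2^(−2.025) = 0.2457.
Combined: 103.0 × 0.2457 = 25.31 mrem/h.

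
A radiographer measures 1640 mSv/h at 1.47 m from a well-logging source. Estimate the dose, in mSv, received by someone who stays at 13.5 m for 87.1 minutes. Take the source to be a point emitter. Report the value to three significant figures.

By the inverse-square law, rate at 13.5 m:
(1.47/13.5)² = 0.01186, so 1640 × 0.01186 = 19.45 mSv/h.
Dose = rate × time = 19.45 mSv/h × 1.452 h = 28.24 mSv.

28.2 mSv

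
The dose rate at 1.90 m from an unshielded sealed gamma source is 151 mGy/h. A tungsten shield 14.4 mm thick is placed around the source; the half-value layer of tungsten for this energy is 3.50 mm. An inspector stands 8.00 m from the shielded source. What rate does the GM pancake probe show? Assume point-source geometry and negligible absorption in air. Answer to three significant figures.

Distance alone: (1.90/8.00)² = 0.05641, so 151 × 0.05641 = 8.518 mGy/h.
Shield: 14.4/3.50 = 4.114 half-value layers → attenuation 2^(−4.114) = 0.05775.
Combined: 8.518 × 0.05775 = 0.4919 mGy/h.

0.492 mGy/h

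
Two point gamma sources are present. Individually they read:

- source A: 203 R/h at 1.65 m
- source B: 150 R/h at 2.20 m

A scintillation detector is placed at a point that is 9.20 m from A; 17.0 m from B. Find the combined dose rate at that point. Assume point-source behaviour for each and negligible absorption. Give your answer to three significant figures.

Each source contributes Iᵢ·(dᵢ/rᵢ)²; contributions add.
A: 203 × (1.65/9.20)² = 6.530 R/h
B: 150 × (2.20/17.0)² = 2.512 R/h
Total = 6.530 + 2.512 = 9.042 R/h.

9.04 R/h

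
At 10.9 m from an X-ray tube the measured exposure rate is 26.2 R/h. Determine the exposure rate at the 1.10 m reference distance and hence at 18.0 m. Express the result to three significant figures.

2570 R/h; 9.61 R/h

Intensity scales as (d₁/d₂)², so
At 1.10 m: 26.2 × (10.9/1.10)² = 26.2 × 98.19 = 2573 R/h
At 18.0 m: (1.10/18.0)² = 0.003735, so 2573 × 0.003735 = 9.610 R/h.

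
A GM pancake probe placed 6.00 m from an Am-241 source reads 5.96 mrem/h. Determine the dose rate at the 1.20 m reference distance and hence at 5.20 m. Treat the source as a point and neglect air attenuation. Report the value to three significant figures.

149 mrem/h; 7.93 mrem/h

By the inverse-square law,
At 1.20 m: 5.96 × (6.00/1.20)² = 5.96 × 25.00 = 149.0 mrem/h
At 5.20 m: 149.0 × (1.20/5.20)² = 149.0 × 0.05325 = 7.934 mrem/h.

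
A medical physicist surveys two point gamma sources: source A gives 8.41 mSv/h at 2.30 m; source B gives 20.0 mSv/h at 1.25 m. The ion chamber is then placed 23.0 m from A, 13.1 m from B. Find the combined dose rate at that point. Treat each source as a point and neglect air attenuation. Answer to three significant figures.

Each source contributes Iᵢ·(dᵢ/rᵢ)²; contributions add.
A: 8.41 × (2.30/23.0)² = 0.08410 mSv/h
B: 20.0 × (1.25/13.1)² = 0.1821 mSv/h
Total = 0.08410 + 0.1821 = 0.2662 mSv/h.

0.266 mSv/h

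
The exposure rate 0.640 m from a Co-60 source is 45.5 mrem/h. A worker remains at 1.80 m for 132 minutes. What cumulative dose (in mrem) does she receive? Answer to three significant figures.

12.7 mrem

Using I₁d₁² = I₂d₂², rate at 1.80 m:
(0.640/1.80)² = 0.1264, so 45.5 × 0.1264 = 5.751 mrem/h.
Dose = rate × time = 5.751 mrem/h × 2.200 h = 12.65 mrem.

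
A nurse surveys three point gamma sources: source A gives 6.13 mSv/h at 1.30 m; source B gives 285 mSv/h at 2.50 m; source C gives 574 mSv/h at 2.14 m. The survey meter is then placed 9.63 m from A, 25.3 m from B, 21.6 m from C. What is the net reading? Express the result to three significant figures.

8.53 mSv/h

Each source contributes Iᵢ·(dᵢ/rᵢ)²; contributions add.
A: 6.13 × (1.30/9.63)² = 0.1117 mSv/h
B: 285 × (2.50/25.3)² = 2.783 mSv/h
C: 574 × (2.14/21.6)² = 5.634 mSv/h
Total = 0.1117 + 2.783 + 5.634 = 8.529 mSv/h.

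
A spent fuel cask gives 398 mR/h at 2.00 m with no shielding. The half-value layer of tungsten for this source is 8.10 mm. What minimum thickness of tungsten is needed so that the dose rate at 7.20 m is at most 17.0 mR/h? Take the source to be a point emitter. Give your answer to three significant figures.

At 7.20 m, distance alone gives (2.00/7.20)² = 0.07716, so 398 × 0.07716 = 30.71 mR/h.
Further attenuation needed: 30.71/17.0 = 1.806.
n = log₂(1.806) = 0.8528 half-value layers.
Thickness = 0.8528 × 8.10 mm = 6.908 mm.

6.91 mm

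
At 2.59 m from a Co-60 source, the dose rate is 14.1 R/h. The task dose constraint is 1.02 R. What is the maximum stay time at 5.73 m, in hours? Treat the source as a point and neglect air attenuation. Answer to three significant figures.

Using I₁d₁² = I₂d₂², rate at 5.73 m:
14.1 × (2.59/5.73)² = 14.1 × 0.2043 = 2.881 R/h.
Stay time = 1.02 R ÷ 2.881 R/h = 0.3540 h.

0.354 h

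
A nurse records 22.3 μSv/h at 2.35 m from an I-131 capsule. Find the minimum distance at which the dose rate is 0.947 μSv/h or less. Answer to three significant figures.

11.4 m

Intensity scales as (d₁/d₂)², so d₂ = d₁·√(I₁/I₂).
I₁/I₂ = 22.3/0.947 = 23.55, so d₂ = 2.35 × √23.55 = 11.40 m.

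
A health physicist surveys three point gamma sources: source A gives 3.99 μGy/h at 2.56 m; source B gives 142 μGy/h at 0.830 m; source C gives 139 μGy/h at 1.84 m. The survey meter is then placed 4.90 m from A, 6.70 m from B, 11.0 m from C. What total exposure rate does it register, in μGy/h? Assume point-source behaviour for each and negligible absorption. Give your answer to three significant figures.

7.16 μGy/h

By superposition, sum each source's inverse-square contribution:
A: 3.99 × (2.56/4.90)² = 1.089 μGy/h
B: 142 × (0.830/6.70)² = 2.179 μGy/h
C: 139 × (1.84/11.0)² = 3.889 μGy/h
Total = 1.089 + 2.179 + 3.889 = 7.157 μGy/h.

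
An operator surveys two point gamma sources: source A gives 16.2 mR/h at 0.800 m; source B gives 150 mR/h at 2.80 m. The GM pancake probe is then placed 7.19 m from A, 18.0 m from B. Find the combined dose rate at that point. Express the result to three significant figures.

3.83 mR/h

By superposition, sum each source's inverse-square contribution:
A: 16.2 × (0.800/7.19)² = 0.2006 mR/h
B: 150 × (2.80/18.0)² = 3.630 mR/h
Total = 0.2006 + 3.630 = 3.831 mR/h.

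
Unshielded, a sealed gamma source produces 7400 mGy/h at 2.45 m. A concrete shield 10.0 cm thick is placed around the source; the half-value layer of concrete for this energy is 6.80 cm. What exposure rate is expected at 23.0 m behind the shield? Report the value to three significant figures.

30.3 mGy/h

Distance alone: 7400 × (2.45/23.0)² = 7400 × 0.01135 = 83.99 mGy/h.
Shield: 10.0/6.80 = 1.471 half-value layers → attenuation 2^(−1.471) = 0.3607.
Combined: 83.99 × 0.3607 = 30.30 mGy/h.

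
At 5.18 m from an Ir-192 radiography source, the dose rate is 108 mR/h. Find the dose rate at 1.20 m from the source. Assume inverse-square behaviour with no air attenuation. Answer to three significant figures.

2010 mR/h

Applying the 1/r² law, the rate at 1.20 m is
108 × (5.18/1.20)² = 108 × 18.63 = 2012 mR/h.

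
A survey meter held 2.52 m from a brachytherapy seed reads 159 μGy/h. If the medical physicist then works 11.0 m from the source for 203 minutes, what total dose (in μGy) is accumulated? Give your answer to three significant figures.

Using I₁d₁² = I₂d₂², rate at 11.0 m:
(2.52/11.0)² = 0.05248, so 159 × 0.05248 = 8.344 μGy/h.
Dose = rate × time = 8.344 μGy/h × 3.383 h = 28.23 μGy.

28.2 μGy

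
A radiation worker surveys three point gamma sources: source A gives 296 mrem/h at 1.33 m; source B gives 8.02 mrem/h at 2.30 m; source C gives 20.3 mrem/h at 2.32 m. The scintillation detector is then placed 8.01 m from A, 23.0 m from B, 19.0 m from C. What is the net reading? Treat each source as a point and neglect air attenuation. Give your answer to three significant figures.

By superposition, sum each source's inverse-square contribution:
A: 296 × (1.33/8.01)² = 8.161 mrem/h
B: 8.02 × (2.30/23.0)² = 0.08020 mrem/h
C: 20.3 × (2.32/19.0)² = 0.3027 mrem/h
Total = 8.161 + 0.08020 + 0.3027 = 8.544 mrem/h.

8.54 mrem/h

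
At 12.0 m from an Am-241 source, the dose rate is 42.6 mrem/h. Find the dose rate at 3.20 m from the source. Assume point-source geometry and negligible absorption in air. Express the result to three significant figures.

By the inverse-square law, the rate at 3.20 m is
42.6 × (12.0/3.20)² = 42.6 × 14.06 = 599.0 mrem/h.

599 mrem/h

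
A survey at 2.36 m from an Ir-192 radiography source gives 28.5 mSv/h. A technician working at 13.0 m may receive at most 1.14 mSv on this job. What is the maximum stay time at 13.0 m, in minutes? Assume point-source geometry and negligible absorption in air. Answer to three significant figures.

By the inverse-square law, rate at 13.0 m:
28.5 × (2.36/13.0)² = 28.5 × 0.03296 = 0.9394 mSv/h.
Stay time = 1.14 mSv ÷ 0.9394 mSv/h = 1.214 h = 72.84 min.

72.8 min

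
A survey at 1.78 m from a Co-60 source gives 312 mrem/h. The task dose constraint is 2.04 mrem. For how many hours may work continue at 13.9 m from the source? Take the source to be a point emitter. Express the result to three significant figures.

0.399 h

Intensity scales as (d₁/d₂)², so rate at 13.9 m:
312 × (1.78/13.9)² = 312 × 0.01640 = 5.117 mrem/h.
Stay time = 2.04 mrem ÷ 5.117 mrem/h = 0.3987 h.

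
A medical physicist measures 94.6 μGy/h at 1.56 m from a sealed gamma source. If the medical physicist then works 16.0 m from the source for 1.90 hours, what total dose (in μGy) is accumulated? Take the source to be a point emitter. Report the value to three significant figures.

1.71 μGy

Since intensity falls as 1/r², rate at 16.0 m:
(1.56/16.0)² = 0.009506, so 94.6 × 0.009506 = 0.8993 μGy/h.
Dose = rate × time = 0.8993 μGy/h × 1.900 h = 1.709 μGy.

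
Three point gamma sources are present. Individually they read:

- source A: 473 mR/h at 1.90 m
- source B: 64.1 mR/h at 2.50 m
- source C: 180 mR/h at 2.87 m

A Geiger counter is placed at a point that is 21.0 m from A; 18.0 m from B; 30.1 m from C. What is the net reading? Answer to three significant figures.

6.74 mR/h

By superposition, sum each source's inverse-square contribution:
A: 473 × (1.90/21.0)² = 3.872 mR/h
B: 64.1 × (2.50/18.0)² = 1.236 mR/h
C: 180 × (2.87/30.1)² = 1.636 mR/h
Total = 3.872 + 1.236 + 1.636 = 6.744 mR/h.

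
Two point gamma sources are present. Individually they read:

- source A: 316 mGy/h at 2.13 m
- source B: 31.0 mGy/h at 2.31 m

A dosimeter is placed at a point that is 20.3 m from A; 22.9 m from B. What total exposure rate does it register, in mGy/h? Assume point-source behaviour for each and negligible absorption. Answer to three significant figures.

By superposition, sum each source's inverse-square contribution:
A: 316 × (2.13/20.3)² = 3.479 mGy/h
B: 31.0 × (2.31/22.9)² = 0.3154 mGy/h
Total = 3.479 + 0.3154 = 3.794 mGy/h.

3.79 mGy/h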